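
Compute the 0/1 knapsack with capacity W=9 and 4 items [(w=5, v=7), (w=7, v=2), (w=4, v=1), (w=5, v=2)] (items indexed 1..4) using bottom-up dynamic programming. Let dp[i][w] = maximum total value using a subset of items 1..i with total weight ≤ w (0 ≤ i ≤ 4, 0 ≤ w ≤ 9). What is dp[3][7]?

7

i\w   0   1   2   3   4   5   6   7   8   9
  0   0   0   0   0   0   0   0   0   0   0
  1   0   0   0   0   0   7   7   7   7   7
  2   0   0   0   0   0   7   7   7   7   7
  3   0   0   0   0   1   7   7   7   7   8
  4   0   0   0   0   1   7   7   7   7   8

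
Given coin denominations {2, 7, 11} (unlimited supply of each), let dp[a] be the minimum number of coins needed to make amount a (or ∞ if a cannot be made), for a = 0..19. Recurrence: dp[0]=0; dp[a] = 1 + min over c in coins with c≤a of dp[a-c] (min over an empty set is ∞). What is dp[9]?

2

 a  0  1  2  3  4  5  6  7  8  9 10 11 12 13 14 15 16 17 18 19
dp  0  -  1  -  2  -  3  1  4  2  5  1  6  2  2  3  3  4  2  5
(- denotes ∞ / unreachable)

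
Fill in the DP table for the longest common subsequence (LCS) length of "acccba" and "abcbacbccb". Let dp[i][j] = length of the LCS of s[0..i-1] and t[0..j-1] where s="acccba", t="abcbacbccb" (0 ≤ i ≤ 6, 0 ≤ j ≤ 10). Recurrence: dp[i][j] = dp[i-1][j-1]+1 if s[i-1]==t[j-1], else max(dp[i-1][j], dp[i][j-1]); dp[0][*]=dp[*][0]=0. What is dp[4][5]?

2

   ''  a  b  c  b  a  c  b  c  c  b
''  0  0  0  0  0  0  0  0  0  0  0
 a  0  1  1  1  1  1  1  1  1  1  1
 c  0  1  1  2  2  2  2  2  2  2  2
 c  0  1  1  2  2  2  3  3  3  3  3
 c  0  1  1  2  2  2  3  3  4  4  4
 b  0  1  2  2  3  3  3  4  4  4  5
 a  0  1  2  2  3  4  4  4  4  4  5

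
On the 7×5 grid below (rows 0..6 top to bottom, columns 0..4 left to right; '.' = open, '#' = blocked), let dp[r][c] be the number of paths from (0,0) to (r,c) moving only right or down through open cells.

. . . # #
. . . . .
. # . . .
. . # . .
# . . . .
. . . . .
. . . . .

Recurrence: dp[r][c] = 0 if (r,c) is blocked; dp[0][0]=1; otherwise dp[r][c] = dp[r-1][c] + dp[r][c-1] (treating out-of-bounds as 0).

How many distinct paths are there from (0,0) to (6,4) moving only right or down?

43

r\c   0   1   2   3   4
  0   1   1   1   0   0
  1   1   2   3   3   3
  2   1   0   3   6   9
  3   1   1   0   6  15
  4   0   1   1   7  22
  5   0   1   2   9  31
  6   0   1   3  12  43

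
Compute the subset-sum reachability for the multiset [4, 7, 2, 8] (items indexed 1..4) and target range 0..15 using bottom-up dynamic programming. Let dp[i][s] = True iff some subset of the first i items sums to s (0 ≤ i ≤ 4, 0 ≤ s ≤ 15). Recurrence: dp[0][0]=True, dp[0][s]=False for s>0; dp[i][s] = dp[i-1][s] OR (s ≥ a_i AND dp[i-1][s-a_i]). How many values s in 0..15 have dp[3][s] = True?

8

i\s   0   1   2   3   4   5   6   7   8   9  10  11  12  13  14  15
  0   T   F   F   F   F   F   F   F   F   F   F   F   F   F   F   F
  1   T   F   F   F   T   F   F   F   F   F   F   F   F   F   F   F
  2   T   F   F   F   T   F   F   T   F   F   F   T   F   F   F   F
  3   T   F   T   F   T   F   T   T   F   T   F   T   F   T   F   F
  4   T   F   T   F   T   F   T   T   T   T   T   T   T   T   T   T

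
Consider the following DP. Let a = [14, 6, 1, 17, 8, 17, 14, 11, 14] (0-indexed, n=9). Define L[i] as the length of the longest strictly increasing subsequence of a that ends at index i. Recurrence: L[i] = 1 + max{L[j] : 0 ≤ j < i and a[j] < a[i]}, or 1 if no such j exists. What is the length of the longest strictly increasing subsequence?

   i    0    1    2    3    4    5    6    7    8
a[i]   14    6    1   17    8   17   14   11   14
L[i]    1    1    1    2    2    3    3    3    4

4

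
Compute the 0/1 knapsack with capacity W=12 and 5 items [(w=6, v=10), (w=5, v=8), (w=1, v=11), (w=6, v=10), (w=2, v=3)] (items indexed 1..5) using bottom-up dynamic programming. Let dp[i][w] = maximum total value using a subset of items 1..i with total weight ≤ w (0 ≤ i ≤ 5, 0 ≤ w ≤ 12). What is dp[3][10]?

21

i\w   0   1   2   3   4   5   6   7   8   9  10  11  12
  0   0   0   0   0   0   0   0   0   0   0   0   0   0
  1   0   0   0   0   0   0  10  10  10  10  10  10  10
  2   0   0   0   0   0   8  10  10  10  10  10  18  18
  3   0  11  11  11  11  11  19  21  21  21  21  21  29
  4   0  11  11  11  11  11  19  21  21  21  21  21  29
  5   0  11  11  14  14  14  19  21  22  24  24  24  29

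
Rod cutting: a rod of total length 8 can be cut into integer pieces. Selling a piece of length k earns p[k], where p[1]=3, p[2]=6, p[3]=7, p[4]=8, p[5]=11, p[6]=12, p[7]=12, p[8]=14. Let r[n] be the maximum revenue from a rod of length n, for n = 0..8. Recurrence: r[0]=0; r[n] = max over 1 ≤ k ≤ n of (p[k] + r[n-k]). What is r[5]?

   n    0    1    2    3    4    5    6    7    8
r[n]    0    3    6    9   12   15   18   21   24

15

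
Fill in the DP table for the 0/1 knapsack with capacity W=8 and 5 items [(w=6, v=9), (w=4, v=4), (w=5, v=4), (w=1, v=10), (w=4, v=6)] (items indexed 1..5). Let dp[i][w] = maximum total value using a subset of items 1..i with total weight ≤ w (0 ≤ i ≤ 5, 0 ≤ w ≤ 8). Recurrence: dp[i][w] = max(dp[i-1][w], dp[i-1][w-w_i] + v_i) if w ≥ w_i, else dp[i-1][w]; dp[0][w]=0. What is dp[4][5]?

i\w   0   1   2   3   4   5   6   7   8
  0   0   0   0   0   0   0   0   0   0
  1   0   0   0   0   0   0   9   9   9
  2   0   0   0   0   4   4   9   9   9
  3   0   0   0   0   4   4   9   9   9
  4   0  10  10  10  10  14  14  19  19
  5   0  10  10  10  10  16  16  19  19

14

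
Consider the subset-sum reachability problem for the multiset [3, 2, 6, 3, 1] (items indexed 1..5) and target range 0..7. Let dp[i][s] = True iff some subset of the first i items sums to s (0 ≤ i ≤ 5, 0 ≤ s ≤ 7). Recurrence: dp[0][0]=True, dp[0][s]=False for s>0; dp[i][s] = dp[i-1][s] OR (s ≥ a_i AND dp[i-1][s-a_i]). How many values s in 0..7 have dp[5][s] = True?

8

i\s   0   1   2   3   4   5   6   7
  0   T   F   F   F   F   F   F   F
  1   T   F   F   T   F   F   F   F
  2   T   F   T   T   F   T   F   F
  3   T   F   T   T   F   T   T   F
  4   T   F   T   T   F   T   T   F
  5   T   T   T   T   T   T   T   T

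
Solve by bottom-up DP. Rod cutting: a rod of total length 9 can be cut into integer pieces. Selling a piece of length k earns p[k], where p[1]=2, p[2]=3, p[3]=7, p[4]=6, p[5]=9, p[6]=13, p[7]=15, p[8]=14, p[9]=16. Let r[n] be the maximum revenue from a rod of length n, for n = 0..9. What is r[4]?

   n    0    1    2    3    4    5    6    7    8    9
r[n]    0    2    4    7    9   11   14   16   18   21

9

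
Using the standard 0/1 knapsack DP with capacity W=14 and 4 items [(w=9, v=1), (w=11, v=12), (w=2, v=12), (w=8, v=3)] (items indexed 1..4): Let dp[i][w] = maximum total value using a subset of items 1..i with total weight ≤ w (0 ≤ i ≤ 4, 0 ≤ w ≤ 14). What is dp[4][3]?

12

i\w   0   1   2   3   4   5   6   7   8   9  10  11  12  13  14
  0   0   0   0   0   0   0   0   0   0   0   0   0   0   0   0
  1   0   0   0   0   0   0   0   0   0   1   1   1   1   1   1
  2   0   0   0   0   0   0   0   0   0   1   1  12  12  12  12
  3   0   0  12  12  12  12  12  12  12  12  12  13  13  24  24
  4   0   0  12  12  12  12  12  12  12  12  15  15  15  24  24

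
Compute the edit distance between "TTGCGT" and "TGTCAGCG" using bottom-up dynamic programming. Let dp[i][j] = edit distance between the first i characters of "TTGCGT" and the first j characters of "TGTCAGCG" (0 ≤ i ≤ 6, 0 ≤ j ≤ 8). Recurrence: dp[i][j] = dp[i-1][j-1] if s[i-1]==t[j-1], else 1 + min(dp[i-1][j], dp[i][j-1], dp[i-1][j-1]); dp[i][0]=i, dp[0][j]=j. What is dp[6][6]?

   ''  T  G  T  C  A  G  C  G
''  0  1  2  3  4  5  6  7  8
 T  1  0  1  2  3  4  5  6  7
 T  2  1  1  1  2  3  4  5  6
 G  3  2  1  2  2  3  3  4  5
 C  4  3  2  2  2  3  4  3  4
 G  5  4  3  3  3  3  3  4  3
 T  6  5  4  3  4  4  4  4  4

4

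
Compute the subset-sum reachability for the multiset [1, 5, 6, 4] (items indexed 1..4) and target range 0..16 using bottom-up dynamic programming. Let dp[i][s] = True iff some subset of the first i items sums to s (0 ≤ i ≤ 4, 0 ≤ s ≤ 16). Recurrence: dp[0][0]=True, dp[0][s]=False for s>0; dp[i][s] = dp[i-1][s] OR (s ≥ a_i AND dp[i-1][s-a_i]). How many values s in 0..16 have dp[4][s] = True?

i\s   0   1   2   3   4   5   6   7   8   9  10  11  12  13  14  15  16
  0   T   F   F   F   F   F   F   F   F   F   F   F   F   F   F   F   F
  1   T   T   F   F   F   F   F   F   F   F   F   F   F   F   F   F   F
  2   T   T   F   F   F   T   T   F   F   F   F   F   F   F   F   F   F
  3   T   T   F   F   F   T   T   T   F   F   F   T   T   F   F   F   F
  4   T   T   F   F   T   T   T   T   F   T   T   T   T   F   F   T   T

12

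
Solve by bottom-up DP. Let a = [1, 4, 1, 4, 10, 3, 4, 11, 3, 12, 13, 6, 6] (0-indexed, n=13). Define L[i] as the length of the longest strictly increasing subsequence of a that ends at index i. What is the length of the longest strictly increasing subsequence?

   i    0    1    2    3    4    5    6    7    8    9   10   11   12
a[i]    1    4    1    4   10    3    4   11    3   12   13    6    6
L[i]    1    2    1    2    3    2    3    4    2    5    6    4    4

6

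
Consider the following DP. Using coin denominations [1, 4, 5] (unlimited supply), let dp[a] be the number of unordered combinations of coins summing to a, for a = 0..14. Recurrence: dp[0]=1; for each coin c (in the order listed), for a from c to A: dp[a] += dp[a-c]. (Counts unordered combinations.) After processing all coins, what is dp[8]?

after  coin     0     1     2     3     4     5     6     7     8     9    10    11    12    13    14
          1     1     1     1     1     1     1     1     1     1     1     1     1     1     1     1
          4     1     1     1     1     2     2     2     2     3     3     3     3     4     4     4
          5     1     1     1     1     2     3     3     3     4     5     6     6     7     8     9

4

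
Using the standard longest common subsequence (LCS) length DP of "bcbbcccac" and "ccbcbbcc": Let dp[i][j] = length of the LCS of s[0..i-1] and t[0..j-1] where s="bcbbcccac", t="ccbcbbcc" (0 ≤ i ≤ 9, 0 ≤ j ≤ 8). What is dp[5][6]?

   ''  c  c  b  c  b  b  c  c
''  0  0  0  0  0  0  0  0  0
 b  0  0  0  1  1  1  1  1  1
 c  0  1  1  1  2  2  2  2  2
 b  0  1  1  2  2  3  3  3  3
 b  0  1  1  2  2  3  4  4  4
 c  0  1  2  2  3  3  4  5  5
 c  0  1  2  2  3  3  4  5  6
 c  0  1  2  2  3  3  4  5  6
 a  0  1  2  2  3  3  4  5  6
 c  0  1  2  2  3  3  4  5  6

4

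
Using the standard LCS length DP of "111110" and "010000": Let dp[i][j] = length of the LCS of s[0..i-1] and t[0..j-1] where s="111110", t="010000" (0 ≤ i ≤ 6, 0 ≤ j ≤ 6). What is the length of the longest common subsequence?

   ''  0  1  0  0  0  0
''  0  0  0  0  0  0  0
 1  0  0  1  1  1  1  1
 1  0  0  1  1  1  1  1
 1  0  0  1  1  1  1  1
 1  0  0  1  1  1  1  1
 1  0  0  1  1  1  1  1
 0  0  1  1  2  2  2  2

2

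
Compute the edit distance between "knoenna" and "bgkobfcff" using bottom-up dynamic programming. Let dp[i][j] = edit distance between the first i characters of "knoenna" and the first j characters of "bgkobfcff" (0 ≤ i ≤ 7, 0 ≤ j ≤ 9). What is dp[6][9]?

8

   ''  b  g  k  o  b  f  c  f  f
''  0  1  2  3  4  5  6  7  8  9
 k  1  1  2  2  3  4  5  6  7  8
 n  2  2  2  3  3  4  5  6  7  8
 o  3  3  3  3  3  4  5  6  7  8
 e  4  4  4  4  4  4  5  6  7  8
 n  5  5  5  5  5  5  5  6  7  8
 n  6  6  6  6  6  6  6  6  7  8
 a  7  7  7  7  7  7  7  7  7  8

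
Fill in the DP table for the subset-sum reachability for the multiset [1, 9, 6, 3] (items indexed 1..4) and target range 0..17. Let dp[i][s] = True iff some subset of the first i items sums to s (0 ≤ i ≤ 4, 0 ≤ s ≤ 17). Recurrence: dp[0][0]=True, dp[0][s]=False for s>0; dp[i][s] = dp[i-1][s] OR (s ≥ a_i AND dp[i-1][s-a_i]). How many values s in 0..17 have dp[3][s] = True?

8

i\s   0   1   2   3   4   5   6   7   8   9  10  11  12  13  14  15  16  17
  0   T   F   F   F   F   F   F   F   F   F   F   F   F   F   F   F   F   F
  1   T   T   F   F   F   F   F   F   F   F   F   F   F   F   F   F   F   F
  2   T   T   F   F   F   F   F   F   F   T   T   F   F   F   F   F   F   F
  3   T   T   F   F   F   F   T   T   F   T   T   F   F   F   F   T   T   F
  4   T   T   F   T   T   F   T   T   F   T   T   F   T   T   F   T   T   F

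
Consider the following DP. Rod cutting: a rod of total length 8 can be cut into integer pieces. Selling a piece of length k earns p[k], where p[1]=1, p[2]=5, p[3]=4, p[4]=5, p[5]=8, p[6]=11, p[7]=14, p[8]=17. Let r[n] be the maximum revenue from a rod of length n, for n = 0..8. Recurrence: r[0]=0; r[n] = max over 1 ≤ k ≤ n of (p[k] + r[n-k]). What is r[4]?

   n    0    1    2    3    4    5    6    7    8
r[n]    0    1    5    6   10   11   15   16   20

10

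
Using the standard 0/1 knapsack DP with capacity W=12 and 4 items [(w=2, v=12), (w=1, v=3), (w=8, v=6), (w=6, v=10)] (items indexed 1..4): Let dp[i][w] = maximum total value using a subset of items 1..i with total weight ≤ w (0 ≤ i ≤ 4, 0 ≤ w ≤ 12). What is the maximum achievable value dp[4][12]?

25

i\w   0   1   2   3   4   5   6   7   8   9  10  11  12
  0   0   0   0   0   0   0   0   0   0   0   0   0   0
  1   0   0  12  12  12  12  12  12  12  12  12  12  12
  2   0   3  12  15  15  15  15  15  15  15  15  15  15
  3   0   3  12  15  15  15  15  15  15  15  18  21  21
  4   0   3  12  15  15  15  15  15  22  25  25  25  25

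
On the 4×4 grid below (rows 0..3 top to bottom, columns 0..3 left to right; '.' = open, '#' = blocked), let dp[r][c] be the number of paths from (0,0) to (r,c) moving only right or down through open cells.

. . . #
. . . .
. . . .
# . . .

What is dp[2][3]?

r\c   0   1   2   3
  0   1   1   1   0
  1   1   2   3   3
  2   1   3   6   9
  3   0   3   9  18

9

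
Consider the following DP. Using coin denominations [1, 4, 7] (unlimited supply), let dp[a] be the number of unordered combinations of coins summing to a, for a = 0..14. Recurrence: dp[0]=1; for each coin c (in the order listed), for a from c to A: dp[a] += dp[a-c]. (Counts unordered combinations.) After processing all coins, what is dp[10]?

after  coin     0     1     2     3     4     5     6     7     8     9    10    11    12    13    14
          1     1     1     1     1     1     1     1     1     1     1     1     1     1     1     1
          4     1     1     1     1     2     2     2     2     3     3     3     3     4     4     4
          7     1     1     1     1     2     2     2     3     4     4     4     5     6     6     7

4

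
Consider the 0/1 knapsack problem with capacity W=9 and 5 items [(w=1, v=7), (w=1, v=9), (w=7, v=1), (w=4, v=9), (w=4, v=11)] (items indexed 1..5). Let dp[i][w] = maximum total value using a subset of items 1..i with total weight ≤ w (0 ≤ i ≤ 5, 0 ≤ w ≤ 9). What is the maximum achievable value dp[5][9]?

29

i\w   0   1   2   3   4   5   6   7   8   9
  0   0   0   0   0   0   0   0   0   0   0
  1   0   7   7   7   7   7   7   7   7   7
  2   0   9  16  16  16  16  16  16  16  16
  3   0   9  16  16  16  16  16  16  16  17
  4   0   9  16  16  16  18  25  25  25  25
  5   0   9  16  16  16  20  27  27  27  29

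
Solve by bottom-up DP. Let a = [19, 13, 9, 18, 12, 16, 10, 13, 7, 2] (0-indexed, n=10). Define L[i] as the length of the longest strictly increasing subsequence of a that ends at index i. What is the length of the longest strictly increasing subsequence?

3

   i    0    1    2    3    4    5    6    7    8    9
a[i]   19   13    9   18   12   16   10   13    7    2
L[i]    1    1    1    2    2    3    2    3    1    1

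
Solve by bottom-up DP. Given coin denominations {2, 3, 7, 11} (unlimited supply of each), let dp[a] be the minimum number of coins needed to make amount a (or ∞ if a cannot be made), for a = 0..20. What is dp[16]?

3

 a  0  1  2  3  4  5  6  7  8  9 10 11 12 13 14 15 16 17 18 19 20
dp  0  -  1  1  2  2  2  1  3  2  2  1  3  2  2  3  3  3  2  4  3
(- denotes ∞ / unreachable)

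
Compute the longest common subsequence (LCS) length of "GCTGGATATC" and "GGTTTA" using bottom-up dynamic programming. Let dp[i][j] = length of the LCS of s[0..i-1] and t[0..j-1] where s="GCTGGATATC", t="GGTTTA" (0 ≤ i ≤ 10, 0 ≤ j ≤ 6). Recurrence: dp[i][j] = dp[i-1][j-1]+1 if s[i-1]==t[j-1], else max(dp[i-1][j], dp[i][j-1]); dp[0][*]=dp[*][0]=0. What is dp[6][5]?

   ''  G  G  T  T  T  A
''  0  0  0  0  0  0  0
 G  0  1  1  1  1  1  1
 C  0  1  1  1  1  1  1
 T  0  1  1  2  2  2  2
 G  0  1  2  2  2  2  2
 G  0  1  2  2  2  2  2
 A  0  1  2  2  2  2  3
 T  0  1  2  3  3  3  3
 A  0  1  2  3  3  3  4
 T  0  1  2  3  4  4  4
 C  0  1  2  3  4  4  4

2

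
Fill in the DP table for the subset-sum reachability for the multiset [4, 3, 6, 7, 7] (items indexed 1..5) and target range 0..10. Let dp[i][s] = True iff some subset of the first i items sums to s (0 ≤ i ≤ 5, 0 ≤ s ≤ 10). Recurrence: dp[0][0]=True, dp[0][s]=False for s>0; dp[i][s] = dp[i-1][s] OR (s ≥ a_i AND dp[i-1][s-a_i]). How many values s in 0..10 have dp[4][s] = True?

7

i\s   0   1   2   3   4   5   6   7   8   9  10
  0   T   F   F   F   F   F   F   F   F   F   F
  1   T   F   F   F   T   F   F   F   F   F   F
  2   T   F   F   T   T   F   F   T   F   F   F
  3   T   F   F   T   T   F   T   T   F   T   T
  4   T   F   F   T   T   F   T   T   F   T   T
  5   T   F   F   T   T   F   T   T   F   T   T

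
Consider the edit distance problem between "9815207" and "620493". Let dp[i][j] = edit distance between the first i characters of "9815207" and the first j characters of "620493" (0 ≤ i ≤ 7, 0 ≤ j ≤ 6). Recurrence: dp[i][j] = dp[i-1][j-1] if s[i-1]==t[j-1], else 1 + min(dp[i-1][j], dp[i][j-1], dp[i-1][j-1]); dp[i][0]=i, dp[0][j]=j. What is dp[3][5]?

   ''  6  2  0  4  9  3
''  0  1  2  3  4  5  6
 9  1  1  2  3  4  4  5
 8  2  2  2  3  4  5  5
 1  3  3  3  3  4  5  6
 5  4  4  4  4  4  5  6
 2  5  5  4  5  5  5  6
 0  6  6  5  4  5  6  6
 7  7  7  6  5  5  6  7

5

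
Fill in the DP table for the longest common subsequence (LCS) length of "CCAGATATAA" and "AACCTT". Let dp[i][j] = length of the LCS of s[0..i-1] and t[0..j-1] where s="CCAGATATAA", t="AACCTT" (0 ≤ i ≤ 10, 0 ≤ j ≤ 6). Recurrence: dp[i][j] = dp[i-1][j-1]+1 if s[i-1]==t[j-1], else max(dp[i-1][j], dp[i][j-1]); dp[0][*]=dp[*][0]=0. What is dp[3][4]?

2

   ''  A  A  C  C  T  T
''  0  0  0  0  0  0  0
 C  0  0  0  1  1  1  1
 C  0  0  0  1  2  2  2
 A  0  1  1  1  2  2  2
 G  0  1  1  1  2  2  2
 A  0  1  2  2  2  2  2
 T  0  1  2  2  2  3  3
 A  0  1  2  2  2  3  3
 T  0  1  2  2  2  3  4
 A  0  1  2  2  2  3  4
 A  0  1  2  2  2  3  4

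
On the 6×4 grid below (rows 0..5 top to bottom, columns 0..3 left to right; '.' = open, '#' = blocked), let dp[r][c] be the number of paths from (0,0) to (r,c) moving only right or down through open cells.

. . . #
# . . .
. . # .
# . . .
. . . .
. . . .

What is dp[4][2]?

r\c   0   1   2   3
  0   1   1   1   0
  1   0   1   2   2
  2   0   1   0   2
  3   0   1   1   3
  4   0   1   2   5
  5   0   1   3   8

2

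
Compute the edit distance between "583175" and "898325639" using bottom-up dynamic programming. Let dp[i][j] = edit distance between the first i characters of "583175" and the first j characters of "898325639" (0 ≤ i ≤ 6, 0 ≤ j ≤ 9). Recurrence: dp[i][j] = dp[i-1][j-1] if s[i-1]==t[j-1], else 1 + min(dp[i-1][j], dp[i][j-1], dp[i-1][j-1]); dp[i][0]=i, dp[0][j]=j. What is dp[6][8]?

6

   ''  8  9  8  3  2  5  6  3  9
''  0  1  2  3  4  5  6  7  8  9
 5  1  1  2  3  4  5  5  6  7  8
 8  2  1  2  2  3  4  5  6  7  8
 3  3  2  2  3  2  3  4  5  6  7
 1  4  3  3  3  3  3  4  5  6  7
 7  5  4  4  4  4  4  4  5  6  7
 5  6  5  5  5  5  5  4  5  6  7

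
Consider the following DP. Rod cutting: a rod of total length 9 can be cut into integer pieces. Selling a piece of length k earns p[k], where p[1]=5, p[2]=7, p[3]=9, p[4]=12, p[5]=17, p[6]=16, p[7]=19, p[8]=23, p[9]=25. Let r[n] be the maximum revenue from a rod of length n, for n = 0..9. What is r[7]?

35

   n    0    1    2    3    4    5    6    7    8    9
r[n]    0    5   10   15   20   25   30   35   40   45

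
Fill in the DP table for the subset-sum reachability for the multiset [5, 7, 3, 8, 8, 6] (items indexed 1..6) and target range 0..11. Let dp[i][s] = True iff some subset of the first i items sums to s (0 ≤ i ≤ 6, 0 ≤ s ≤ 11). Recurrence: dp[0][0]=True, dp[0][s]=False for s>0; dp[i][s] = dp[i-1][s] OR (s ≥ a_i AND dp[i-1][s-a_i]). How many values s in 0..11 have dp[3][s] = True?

i\s   0   1   2   3   4   5   6   7   8   9  10  11
  0   T   F   F   F   F   F   F   F   F   F   F   F
  1   T   F   F   F   F   T   F   F   F   F   F   F
  2   T   F   F   F   F   T   F   T   F   F   F   F
  3   T   F   F   T   F   T   F   T   T   F   T   F
  4   T   F   F   T   F   T   F   T   T   F   T   T
  5   T   F   F   T   F   T   F   T   T   F   T   T
  6   T   F   F   T   F   T   T   T   T   T   T   T

6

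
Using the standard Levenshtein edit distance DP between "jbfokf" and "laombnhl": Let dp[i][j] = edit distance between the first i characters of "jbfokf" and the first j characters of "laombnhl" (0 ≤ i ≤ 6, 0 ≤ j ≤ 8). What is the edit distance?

8

   ''  l  a  o  m  b  n  h  l
''  0  1  2  3  4  5  6  7  8
 j  1  1  2  3  4  5  6  7  8
 b  2  2  2  3  4  4  5  6  7
 f  3  3  3  3  4  5  5  6  7
 o  4  4  4  3  4  5  6  6  7
 k  5  5  5  4  4  5  6  7  7
 f  6  6  6  5  5  5  6  7  8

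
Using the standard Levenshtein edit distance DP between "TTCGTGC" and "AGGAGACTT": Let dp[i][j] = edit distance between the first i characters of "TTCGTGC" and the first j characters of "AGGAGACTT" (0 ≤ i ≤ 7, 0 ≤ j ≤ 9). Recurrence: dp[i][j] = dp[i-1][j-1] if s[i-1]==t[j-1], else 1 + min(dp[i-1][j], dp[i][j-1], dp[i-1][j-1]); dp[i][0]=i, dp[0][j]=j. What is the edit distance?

   ''  A  G  G  A  G  A  C  T  T
''  0  1  2  3  4  5  6  7  8  9
 T  1  1  2  3  4  5  6  7  7  8
 T  2  2  2  3  4  5  6  7  7  7
 C  3  3  3  3  4  5  6  6  7  8
 G  4  4  3  3  4  4  5  6  7  8
 T  5  5  4  4  4  5  5  6  6  7
 G  6  6  5  4  5  4  5  6  7  7
 C  7  7  6  5  5  5  5  5  6  7

7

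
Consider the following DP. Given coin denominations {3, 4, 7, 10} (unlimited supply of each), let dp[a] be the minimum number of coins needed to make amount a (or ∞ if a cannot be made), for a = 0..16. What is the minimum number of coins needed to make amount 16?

 a  0  1  2  3  4  5  6  7  8  9 10 11 12 13 14 15 16
dp  0  -  -  1  1  -  2  1  2  3  1  2  3  2  2  3  3
(- denotes ∞ / unreachable)

3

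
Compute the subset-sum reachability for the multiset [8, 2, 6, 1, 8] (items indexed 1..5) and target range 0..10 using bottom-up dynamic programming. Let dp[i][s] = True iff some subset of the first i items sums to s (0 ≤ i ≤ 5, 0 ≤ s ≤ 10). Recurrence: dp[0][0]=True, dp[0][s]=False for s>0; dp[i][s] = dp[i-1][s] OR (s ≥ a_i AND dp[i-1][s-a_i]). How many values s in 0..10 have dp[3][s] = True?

5

i\s   0   1   2   3   4   5   6   7   8   9  10
  0   T   F   F   F   F   F   F   F   F   F   F
  1   T   F   F   F   F   F   F   F   T   F   F
  2   T   F   T   F   F   F   F   F   T   F   T
  3   T   F   T   F   F   F   T   F   T   F   T
  4   T   T   T   T   F   F   T   T   T   T   T
  5   T   T   T   T   F   F   T   T   T   T   T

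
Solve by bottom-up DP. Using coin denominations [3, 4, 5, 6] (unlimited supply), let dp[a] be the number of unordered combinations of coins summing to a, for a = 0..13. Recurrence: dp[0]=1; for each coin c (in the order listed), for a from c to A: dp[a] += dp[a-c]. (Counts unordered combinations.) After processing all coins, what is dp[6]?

after  coin     0     1     2     3     4     5     6     7     8     9    10    11    12    13
          3     1     0     0     1     0     0     1     0     0     1     0     0     1     0
          4     1     0     0     1     1     0     1     1     1     1     1     1     2     1
          5     1     0     0     1     1     1     1     1     2     2     2     2     3     3
          6     1     0     0     1     1     1     2     1     2     3     3     3     5     4

2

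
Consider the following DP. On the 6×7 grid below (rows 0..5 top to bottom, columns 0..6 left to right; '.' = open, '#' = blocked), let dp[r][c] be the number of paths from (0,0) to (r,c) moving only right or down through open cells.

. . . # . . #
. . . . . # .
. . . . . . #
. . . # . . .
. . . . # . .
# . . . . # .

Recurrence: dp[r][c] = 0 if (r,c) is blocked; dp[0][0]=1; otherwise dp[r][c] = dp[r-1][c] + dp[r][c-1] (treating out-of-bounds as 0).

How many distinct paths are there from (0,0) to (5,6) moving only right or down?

48

r\c   0   1   2   3   4   5   6
  0   1   1   1   0   0   0   0
  1   1   2   3   3   3   0   0
  2   1   3   6   9  12  12   0
  3   1   4  10   0  12  24  24
  4   1   5  15  15   0  24  48
  5   0   5  20  35  35   0  48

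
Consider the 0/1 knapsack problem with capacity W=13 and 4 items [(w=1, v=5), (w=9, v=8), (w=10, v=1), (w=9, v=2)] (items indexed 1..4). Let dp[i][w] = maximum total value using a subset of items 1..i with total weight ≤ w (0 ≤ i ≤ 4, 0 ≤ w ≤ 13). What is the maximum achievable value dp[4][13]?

13

i\w   0   1   2   3   4   5   6   7   8   9  10  11  12  13
  0   0   0   0   0   0   0   0   0   0   0   0   0   0   0
  1   0   5   5   5   5   5   5   5   5   5   5   5   5   5
  2   0   5   5   5   5   5   5   5   5   8  13  13  13  13
  3   0   5   5   5   5   5   5   5   5   8  13  13  13  13
  4   0   5   5   5   5   5   5   5   5   8  13  13  13  13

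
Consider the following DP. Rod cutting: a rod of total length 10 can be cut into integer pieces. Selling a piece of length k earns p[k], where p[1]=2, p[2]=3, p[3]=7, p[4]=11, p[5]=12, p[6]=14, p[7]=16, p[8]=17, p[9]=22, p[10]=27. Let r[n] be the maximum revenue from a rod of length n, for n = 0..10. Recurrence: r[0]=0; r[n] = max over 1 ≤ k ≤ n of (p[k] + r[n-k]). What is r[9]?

   n    0    1    2    3    4    5    6    7    8    9   10
r[n]    0    2    4    7   11   13   15   18   22   24   27

24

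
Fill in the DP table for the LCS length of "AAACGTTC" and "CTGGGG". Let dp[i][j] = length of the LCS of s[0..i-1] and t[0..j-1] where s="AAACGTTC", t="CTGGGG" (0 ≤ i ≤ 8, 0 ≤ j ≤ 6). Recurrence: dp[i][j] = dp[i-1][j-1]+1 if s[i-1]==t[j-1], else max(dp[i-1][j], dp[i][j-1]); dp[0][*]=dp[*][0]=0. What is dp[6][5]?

   ''  C  T  G  G  G  G
''  0  0  0  0  0  0  0
 A  0  0  0  0  0  0  0
 A  0  0  0  0  0  0  0
 A  0  0  0  0  0  0  0
 C  0  1  1  1  1  1  1
 G  0  1  1  2  2  2  2
 T  0  1  2  2  2  2  2
 T  0  1  2  2  2  2  2
 C  0  1  2  2  2  2  2

2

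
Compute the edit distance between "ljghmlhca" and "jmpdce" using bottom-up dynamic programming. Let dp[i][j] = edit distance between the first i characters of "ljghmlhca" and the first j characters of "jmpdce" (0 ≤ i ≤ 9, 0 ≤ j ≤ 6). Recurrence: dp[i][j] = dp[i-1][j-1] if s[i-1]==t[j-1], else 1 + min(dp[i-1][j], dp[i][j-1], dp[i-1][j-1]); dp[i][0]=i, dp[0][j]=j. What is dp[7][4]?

   ''  j  m  p  d  c  e
''  0  1  2  3  4  5  6
 l  1  1  2  3  4  5  6
 j  2  1  2  3  4  5  6
 g  3  2  2  3  4  5  6
 h  4  3  3  3  4  5  6
 m  5  4  3  4  4  5  6
 l  6  5  4  4  5  5  6
 h  7  6  5  5  5  6  6
 c  8  7  6  6  6  5  6
 a  9  8  7  7  7  6  6

5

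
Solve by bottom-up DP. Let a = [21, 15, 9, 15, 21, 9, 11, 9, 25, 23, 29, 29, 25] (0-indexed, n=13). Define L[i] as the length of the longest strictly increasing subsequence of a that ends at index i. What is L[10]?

   i    0    1    2    3    4    5    6    7    8    9   10   11   12
a[i]   21   15    9   15   21    9   11    9   25   23   29   29   25
L[i]    1    1    1    2    3    1    2    1    4    4    5    5    5

5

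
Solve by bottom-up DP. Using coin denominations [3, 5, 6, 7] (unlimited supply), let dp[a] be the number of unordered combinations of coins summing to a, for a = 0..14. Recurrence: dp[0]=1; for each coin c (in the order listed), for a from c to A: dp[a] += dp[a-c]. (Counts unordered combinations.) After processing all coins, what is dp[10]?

after  coin     0     1     2     3     4     5     6     7     8     9    10    11    12    13    14
          3     1     0     0     1     0     0     1     0     0     1     0     0     1     0     0
          5     1     0     0     1     0     1     1     0     1     1     1     1     1     1     1
          6     1     0     0     1     0     1     2     0     1     2     1     2     3     1     2
          7     1     0     0     1     0     1     2     1     1     2     2     2     4     3     3

2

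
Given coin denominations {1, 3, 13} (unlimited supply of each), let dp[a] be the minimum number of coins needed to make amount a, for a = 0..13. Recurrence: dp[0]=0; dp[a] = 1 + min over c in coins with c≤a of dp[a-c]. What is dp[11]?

5

 a  0  1  2  3  4  5  6  7  8  9 10 11 12 13
dp  0  1  2  1  2  3  2  3  4  3  4  5  4  1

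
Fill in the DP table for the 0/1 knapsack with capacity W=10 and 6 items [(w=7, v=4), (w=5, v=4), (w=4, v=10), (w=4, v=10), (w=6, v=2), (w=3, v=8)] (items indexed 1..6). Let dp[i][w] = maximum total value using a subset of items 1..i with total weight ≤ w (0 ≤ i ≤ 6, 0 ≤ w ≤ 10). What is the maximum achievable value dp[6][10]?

20

i\w   0   1   2   3   4   5   6   7   8   9  10
  0   0   0   0   0   0   0   0   0   0   0   0
  1   0   0   0   0   0   0   0   4   4   4   4
  2   0   0   0   0   0   4   4   4   4   4   4
  3   0   0   0   0  10  10  10  10  10  14  14
  4   0   0   0   0  10  10  10  10  20  20  20
  5   0   0   0   0  10  10  10  10  20  20  20
  6   0   0   0   8  10  10  10  18  20  20  20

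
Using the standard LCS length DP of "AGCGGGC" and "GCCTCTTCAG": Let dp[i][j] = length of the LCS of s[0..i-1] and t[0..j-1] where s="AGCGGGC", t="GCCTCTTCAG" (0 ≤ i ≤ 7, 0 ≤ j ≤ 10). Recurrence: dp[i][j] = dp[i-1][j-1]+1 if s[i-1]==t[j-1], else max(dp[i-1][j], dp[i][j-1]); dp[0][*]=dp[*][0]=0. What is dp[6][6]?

   ''  G  C  C  T  C  T  T  C  A  G
''  0  0  0  0  0  0  0  0  0  0  0
 A  0  0  0  0  0  0  0  0  0  1  1
 G  0  1  1  1  1  1  1  1  1  1  2
 C  0  1  2  2  2  2  2  2  2  2  2
 G  0  1  2  2  2  2  2  2  2  2  3
 G  0  1  2  2  2  2  2  2  2  2  3
 G  0  1  2  2  2  2  2  2  2  2  3
 C  0  1  2  3  3  3  3  3  3  3  3

2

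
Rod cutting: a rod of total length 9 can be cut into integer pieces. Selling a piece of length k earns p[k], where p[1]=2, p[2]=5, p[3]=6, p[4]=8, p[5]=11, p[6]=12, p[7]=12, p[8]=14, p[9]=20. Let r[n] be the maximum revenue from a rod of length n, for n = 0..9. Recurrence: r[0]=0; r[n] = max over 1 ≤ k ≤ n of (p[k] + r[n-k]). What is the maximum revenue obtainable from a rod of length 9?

22

   n    0    1    2    3    4    5    6    7    8    9
r[n]    0    2    5    7   10   12   15   17   20   22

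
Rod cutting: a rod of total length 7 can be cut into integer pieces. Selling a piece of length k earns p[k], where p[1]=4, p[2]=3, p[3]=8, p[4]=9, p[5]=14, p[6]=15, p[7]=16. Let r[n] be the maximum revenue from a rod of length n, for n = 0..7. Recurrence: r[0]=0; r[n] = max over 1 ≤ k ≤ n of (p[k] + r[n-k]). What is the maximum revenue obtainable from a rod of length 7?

   n    0    1    2    3    4    5    6    7
r[n]    0    4    8   12   16   20   24   28

28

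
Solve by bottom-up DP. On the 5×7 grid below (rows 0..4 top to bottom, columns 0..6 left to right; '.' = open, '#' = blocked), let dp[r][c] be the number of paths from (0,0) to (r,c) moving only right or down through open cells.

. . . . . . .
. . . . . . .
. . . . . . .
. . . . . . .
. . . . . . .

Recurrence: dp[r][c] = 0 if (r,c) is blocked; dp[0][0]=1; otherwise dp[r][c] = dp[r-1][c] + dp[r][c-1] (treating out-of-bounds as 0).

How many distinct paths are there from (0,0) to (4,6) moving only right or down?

r\c   0   1   2   3   4   5   6
  0   1   1   1   1   1   1   1
  1   1   2   3   4   5   6   7
  2   1   3   6  10  15  21  28
  3   1   4  10  20  35  56  84
  4   1   5  15  35  70 126 210

210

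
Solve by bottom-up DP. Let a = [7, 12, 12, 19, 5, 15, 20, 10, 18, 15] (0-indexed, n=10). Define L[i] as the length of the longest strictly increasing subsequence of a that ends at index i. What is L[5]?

3

   i    0    1    2    3    4    5    6    7    8    9
a[i]    7   12   12   19    5   15   20   10   18   15
L[i]    1    2    2    3    1    3    4    2    4    3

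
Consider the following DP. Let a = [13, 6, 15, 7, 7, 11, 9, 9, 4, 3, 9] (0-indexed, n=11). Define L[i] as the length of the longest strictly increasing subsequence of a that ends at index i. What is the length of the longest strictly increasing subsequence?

   i    0    1    2    3    4    5    6    7    8    9   10
a[i]   13    6   15    7    7   11    9    9    4    3    9
L[i]    1    1    2    2    2    3    3    3    1    1    3

3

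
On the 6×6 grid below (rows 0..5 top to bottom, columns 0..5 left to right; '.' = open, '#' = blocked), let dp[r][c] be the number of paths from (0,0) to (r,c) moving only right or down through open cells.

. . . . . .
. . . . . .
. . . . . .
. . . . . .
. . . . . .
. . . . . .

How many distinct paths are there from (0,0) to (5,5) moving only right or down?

252

r\c   0   1   2   3   4   5
  0   1   1   1   1   1   1
  1   1   2   3   4   5   6
  2   1   3   6  10  15  21
  3   1   4  10  20  35  56
  4   1   5  15  35  70 126
  5   1   6  21  56 126 252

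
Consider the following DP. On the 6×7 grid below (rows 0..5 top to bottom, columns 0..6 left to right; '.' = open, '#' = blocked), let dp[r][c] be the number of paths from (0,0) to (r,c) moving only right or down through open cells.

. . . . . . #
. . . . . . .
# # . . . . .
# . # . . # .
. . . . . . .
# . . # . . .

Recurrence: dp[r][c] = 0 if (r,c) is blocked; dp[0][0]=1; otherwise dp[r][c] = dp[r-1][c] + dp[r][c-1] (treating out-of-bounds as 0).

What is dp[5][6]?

r\c   0   1   2   3   4   5   6
  0   1   1   1   1   1   1   0
  1   1   2   3   4   5   6   6
  2   0   0   3   7  12  18  24
  3   0   0   0   7  19   0  24
  4   0   0   0   7  26  26  50
  5   0   0   0   0  26  52 102

102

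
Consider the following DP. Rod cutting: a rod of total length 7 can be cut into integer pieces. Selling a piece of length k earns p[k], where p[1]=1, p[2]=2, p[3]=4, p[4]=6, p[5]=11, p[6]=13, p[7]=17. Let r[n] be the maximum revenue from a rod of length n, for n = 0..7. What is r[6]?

13

   n    0    1    2    3    4    5    6    7
r[n]    0    1    2    4    6   11   13   17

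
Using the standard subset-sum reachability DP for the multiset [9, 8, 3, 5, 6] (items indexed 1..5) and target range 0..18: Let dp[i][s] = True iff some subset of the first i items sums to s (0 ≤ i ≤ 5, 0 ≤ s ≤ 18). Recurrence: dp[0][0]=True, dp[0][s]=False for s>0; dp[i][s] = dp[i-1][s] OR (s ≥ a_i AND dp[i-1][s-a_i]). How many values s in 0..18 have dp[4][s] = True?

i\s   0   1   2   3   4   5   6   7   8   9  10  11  12  13  14  15  16  17  18
  0   T   F   F   F   F   F   F   F   F   F   F   F   F   F   F   F   F   F   F
  1   T   F   F   F   F   F   F   F   F   T   F   F   F   F   F   F   F   F   F
  2   T   F   F   F   F   F   F   F   T   T   F   F   F   F   F   F   F   T   F
  3   T   F   F   T   F   F   F   F   T   T   F   T   T   F   F   F   F   T   F
  4   T   F   F   T   F   T   F   F   T   T   F   T   T   T   T   F   T   T   F
  5   T   F   F   T   F   T   T   F   T   T   F   T   T   T   T   T   T   T   T

11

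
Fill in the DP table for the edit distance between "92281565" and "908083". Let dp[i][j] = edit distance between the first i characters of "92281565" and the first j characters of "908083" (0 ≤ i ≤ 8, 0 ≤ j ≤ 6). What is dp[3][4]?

   ''  9  0  8  0  8  3
''  0  1  2  3  4  5  6
 9  1  0  1  2  3  4  5
 2  2  1  1  2  3  4  5
 2  3  2  2  2  3  4  5
 8  4  3  3  2  3  3  4
 1  5  4  4  3  3  4  4
 5  6  5  5  4  4  4  5
 6  7  6  6  5  5  5  5
 5  8  7  7  6  6  6  6

3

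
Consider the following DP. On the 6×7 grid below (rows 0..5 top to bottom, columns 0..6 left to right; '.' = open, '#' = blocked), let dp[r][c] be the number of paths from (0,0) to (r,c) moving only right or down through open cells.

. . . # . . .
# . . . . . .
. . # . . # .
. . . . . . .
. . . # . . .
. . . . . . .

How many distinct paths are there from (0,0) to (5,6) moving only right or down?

47

r\c   0   1   2   3   4   5   6
  0   1   1   1   0   0   0   0
  1   0   1   2   2   2   2   2
  2   0   1   0   2   4   0   2
  3   0   1   1   3   7   7   9
  4   0   1   2   0   7  14  23
  5   0   1   3   3  10  24  47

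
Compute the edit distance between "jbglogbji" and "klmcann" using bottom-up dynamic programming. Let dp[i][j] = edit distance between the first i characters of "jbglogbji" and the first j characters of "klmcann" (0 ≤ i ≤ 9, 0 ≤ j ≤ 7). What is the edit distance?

   ''  k  l  m  c  a  n  n
''  0  1  2  3  4  5  6  7
 j  1  1  2  3  4  5  6  7
 b  2  2  2  3  4  5  6  7
 g  3  3  3  3  4  5  6  7
 l  4  4  3  4  4  5  6  7
 o  5  5  4  4  5  5  6  7
 g  6  6  5  5  5  6  6  7
 b  7  7  6  6  6  6  7  7
 j  8  8  7  7  7  7  7  8
 i  9  9  8  8  8  8  8  8

8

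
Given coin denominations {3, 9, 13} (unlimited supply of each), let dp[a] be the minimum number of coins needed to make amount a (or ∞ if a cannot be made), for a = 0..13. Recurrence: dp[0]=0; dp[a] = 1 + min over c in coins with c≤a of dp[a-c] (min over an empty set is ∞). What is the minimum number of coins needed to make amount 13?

1

 a  0  1  2  3  4  5  6  7  8  9 10 11 12 13
dp  0  -  -  1  -  -  2  -  -  1  -  -  2  1
(- denotes ∞ / unreachable)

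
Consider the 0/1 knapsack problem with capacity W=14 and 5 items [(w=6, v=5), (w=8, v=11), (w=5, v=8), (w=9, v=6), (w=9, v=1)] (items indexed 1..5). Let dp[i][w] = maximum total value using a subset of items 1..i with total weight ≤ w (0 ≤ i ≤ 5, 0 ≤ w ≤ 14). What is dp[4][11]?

i\w   0   1   2   3   4   5   6   7   8   9  10  11  12  13  14
  0   0   0   0   0   0   0   0   0   0   0   0   0   0   0   0
  1   0   0   0   0   0   0   5   5   5   5   5   5   5   5   5
  2   0   0   0   0   0   0   5   5  11  11  11  11  11  11  16
  3   0   0   0   0   0   8   8   8  11  11  11  13  13  19  19
  4   0   0   0   0   0   8   8   8  11  11  11  13  13  19  19
  5   0   0   0   0   0   8   8   8  11  11  11  13  13  19  19

13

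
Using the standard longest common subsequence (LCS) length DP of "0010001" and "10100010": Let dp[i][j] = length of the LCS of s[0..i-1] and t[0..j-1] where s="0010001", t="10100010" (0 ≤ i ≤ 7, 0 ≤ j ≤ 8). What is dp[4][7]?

   ''  1  0  1  0  0  0  1  0
''  0  0  0  0  0  0  0  0  0
 0  0  0  1  1  1  1  1  1  1
 0  0  0  1  1  2  2  2  2  2
 1  0  1  1  2  2  2  2  3  3
 0  0  1  2  2  3  3  3  3  4
 0  0  1  2  2  3  4  4  4  4
 0  0  1  2  2  3  4  5  5  5
 1  0  1  2  3  3  4  5  6  6

3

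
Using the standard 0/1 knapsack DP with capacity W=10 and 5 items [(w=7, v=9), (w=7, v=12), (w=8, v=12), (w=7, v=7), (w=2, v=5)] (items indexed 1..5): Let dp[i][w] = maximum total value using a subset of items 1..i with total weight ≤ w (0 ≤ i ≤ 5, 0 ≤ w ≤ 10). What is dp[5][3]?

5

i\w   0   1   2   3   4   5   6   7   8   9  10
  0   0   0   0   0   0   0   0   0   0   0   0
  1   0   0   0   0   0   0   0   9   9   9   9
  2   0   0   0   0   0   0   0  12  12  12  12
  3   0   0   0   0   0   0   0  12  12  12  12
  4   0   0   0   0   0   0   0  12  12  12  12
  5   0   0   5   5   5   5   5  12  12  17  17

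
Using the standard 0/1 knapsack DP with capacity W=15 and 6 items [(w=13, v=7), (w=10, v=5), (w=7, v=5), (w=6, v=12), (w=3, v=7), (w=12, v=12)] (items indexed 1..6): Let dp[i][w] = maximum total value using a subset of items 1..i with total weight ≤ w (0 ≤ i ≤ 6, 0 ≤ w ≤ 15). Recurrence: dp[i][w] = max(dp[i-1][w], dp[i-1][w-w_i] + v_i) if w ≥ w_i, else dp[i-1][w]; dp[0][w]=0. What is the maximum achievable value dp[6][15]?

19

i\w   0   1   2   3   4   5   6   7   8   9  10  11  12  13  14  15
  0   0   0   0   0   0   0   0   0   0   0   0   0   0   0   0   0
  1   0   0   0   0   0   0   0   0   0   0   0   0   0   7   7   7
  2   0   0   0   0   0   0   0   0   0   0   5   5   5   7   7   7
  3   0   0   0   0   0   0   0   5   5   5   5   5   5   7   7   7
  4   0   0   0   0   0   0  12  12  12  12  12  12  12  17  17  17
  5   0   0   0   7   7   7  12  12  12  19  19  19  19  19  19  19
  6   0   0   0   7   7   7  12  12  12  19  19  19  19  19  19  19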